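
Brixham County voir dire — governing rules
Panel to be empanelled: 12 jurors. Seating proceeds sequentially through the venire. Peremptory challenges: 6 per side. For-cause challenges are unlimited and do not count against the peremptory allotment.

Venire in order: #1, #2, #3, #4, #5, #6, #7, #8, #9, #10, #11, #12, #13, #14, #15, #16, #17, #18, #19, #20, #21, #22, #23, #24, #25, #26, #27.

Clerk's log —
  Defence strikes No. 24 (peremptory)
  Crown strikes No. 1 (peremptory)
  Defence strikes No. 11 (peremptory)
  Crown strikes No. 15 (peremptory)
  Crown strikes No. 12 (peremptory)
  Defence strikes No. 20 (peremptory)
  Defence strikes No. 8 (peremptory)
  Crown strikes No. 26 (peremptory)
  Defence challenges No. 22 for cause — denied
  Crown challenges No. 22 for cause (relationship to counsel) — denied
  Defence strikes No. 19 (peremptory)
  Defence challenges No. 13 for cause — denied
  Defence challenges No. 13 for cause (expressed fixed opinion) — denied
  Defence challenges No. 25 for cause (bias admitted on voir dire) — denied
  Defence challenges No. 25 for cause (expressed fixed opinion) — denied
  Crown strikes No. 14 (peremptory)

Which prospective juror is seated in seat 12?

Removed: #1, #8, #11, #12, #14, #15, #19, #20, #24, #26. (#13, #22, #25 stay — for-cause denied.)
Seating in order: seats 1–12 → #2, #3, #4, #5, #6, #7, #9, #10, #13, #16, #17, #18.
So seat 12 is #18.

18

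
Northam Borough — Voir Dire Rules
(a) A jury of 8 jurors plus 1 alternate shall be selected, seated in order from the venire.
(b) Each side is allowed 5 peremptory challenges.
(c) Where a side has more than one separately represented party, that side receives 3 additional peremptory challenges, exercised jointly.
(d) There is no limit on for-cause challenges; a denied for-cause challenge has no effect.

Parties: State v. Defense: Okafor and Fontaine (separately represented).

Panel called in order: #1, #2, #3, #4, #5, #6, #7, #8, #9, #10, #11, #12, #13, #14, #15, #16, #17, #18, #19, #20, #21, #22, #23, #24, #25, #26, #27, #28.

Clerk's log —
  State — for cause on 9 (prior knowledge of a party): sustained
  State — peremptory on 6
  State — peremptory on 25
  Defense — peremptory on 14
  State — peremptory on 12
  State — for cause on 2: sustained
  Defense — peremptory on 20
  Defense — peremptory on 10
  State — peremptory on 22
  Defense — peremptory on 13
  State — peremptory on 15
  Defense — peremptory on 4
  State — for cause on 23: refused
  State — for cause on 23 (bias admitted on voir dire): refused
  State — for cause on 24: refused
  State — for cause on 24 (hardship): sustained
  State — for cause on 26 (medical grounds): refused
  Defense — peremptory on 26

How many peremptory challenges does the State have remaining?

0

State allotment: 5.
State peremptories used: #6, #25, #12, #22, #15 — 5 (for-cause on #9, #2, #23, #23, #24, #24, #26 don't count).
Remaining: 5 − 5 = 0.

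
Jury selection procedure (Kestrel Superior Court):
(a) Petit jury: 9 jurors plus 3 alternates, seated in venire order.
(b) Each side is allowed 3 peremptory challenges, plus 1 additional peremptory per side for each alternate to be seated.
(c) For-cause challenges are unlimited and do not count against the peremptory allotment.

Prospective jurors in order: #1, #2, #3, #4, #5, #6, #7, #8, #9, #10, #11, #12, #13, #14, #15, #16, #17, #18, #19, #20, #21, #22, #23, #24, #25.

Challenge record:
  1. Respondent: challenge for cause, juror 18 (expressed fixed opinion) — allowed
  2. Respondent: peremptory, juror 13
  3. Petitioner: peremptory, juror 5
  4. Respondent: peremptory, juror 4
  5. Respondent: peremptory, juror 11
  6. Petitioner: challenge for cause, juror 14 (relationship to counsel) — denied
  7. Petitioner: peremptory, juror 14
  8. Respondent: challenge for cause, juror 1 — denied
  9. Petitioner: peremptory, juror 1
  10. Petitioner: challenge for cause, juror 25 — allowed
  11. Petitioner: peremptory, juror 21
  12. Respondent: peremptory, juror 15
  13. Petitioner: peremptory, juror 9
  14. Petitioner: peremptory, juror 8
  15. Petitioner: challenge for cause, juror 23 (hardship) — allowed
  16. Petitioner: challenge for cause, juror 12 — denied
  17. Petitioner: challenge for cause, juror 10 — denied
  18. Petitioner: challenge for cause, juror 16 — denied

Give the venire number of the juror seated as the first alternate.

Removed: #1, #4, #5, #8, #9, #11, #13, #14, #15, #18, #21, #23, #25. (#10, #12, #16 stay — for-cause denied.)
Seating in order: seats 1–9 → #2, #3, #6, #7, #10, #12, #16, #17, #19; alternates → #20, #22, #24.
So alternate 1 is #20.

20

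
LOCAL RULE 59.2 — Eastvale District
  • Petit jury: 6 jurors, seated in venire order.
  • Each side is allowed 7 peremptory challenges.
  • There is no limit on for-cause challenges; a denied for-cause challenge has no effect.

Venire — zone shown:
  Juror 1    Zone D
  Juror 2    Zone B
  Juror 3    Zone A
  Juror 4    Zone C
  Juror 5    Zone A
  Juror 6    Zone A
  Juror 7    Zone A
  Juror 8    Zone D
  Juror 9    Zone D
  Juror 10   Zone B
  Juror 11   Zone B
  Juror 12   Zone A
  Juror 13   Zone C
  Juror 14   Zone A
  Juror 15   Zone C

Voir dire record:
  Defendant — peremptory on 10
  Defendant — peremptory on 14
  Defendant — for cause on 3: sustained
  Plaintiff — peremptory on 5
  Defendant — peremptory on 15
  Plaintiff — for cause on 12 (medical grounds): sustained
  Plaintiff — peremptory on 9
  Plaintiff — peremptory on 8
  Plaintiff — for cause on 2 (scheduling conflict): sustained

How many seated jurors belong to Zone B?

1

Removed: #2, #3, #5, #8, #9, #10, #12, #14, #15.
Seated jurors 1–6: #1, #4, #6, #7, #11, #13.
Of those, in Zone B: #11 → 1.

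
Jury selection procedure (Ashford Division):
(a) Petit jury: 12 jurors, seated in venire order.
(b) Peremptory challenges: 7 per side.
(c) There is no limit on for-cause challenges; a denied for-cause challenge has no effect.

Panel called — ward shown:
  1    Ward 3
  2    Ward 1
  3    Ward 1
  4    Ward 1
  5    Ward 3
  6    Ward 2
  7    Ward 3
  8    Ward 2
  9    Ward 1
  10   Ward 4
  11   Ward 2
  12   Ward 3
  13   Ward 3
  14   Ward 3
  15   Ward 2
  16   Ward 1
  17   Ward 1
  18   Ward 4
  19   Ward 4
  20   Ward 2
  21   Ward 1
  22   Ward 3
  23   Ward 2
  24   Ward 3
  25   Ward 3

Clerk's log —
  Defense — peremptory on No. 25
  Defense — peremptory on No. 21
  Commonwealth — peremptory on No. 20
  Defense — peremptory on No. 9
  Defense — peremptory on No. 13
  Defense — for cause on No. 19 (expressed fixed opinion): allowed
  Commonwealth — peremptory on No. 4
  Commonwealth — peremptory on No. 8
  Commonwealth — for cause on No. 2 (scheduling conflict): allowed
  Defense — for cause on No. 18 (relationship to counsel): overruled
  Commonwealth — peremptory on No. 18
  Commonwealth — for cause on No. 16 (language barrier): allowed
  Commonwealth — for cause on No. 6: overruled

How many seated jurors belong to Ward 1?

Removed: #2, #4, #8, #9, #13, #16, #18, #19, #20, #21, #25.
Seated jurors 1–12: #1, #3, #5, #6, #7, #10, #11, #12, #14, #15, #17, #22.
Of those, in Ward 1: #3, #17 → 2.

2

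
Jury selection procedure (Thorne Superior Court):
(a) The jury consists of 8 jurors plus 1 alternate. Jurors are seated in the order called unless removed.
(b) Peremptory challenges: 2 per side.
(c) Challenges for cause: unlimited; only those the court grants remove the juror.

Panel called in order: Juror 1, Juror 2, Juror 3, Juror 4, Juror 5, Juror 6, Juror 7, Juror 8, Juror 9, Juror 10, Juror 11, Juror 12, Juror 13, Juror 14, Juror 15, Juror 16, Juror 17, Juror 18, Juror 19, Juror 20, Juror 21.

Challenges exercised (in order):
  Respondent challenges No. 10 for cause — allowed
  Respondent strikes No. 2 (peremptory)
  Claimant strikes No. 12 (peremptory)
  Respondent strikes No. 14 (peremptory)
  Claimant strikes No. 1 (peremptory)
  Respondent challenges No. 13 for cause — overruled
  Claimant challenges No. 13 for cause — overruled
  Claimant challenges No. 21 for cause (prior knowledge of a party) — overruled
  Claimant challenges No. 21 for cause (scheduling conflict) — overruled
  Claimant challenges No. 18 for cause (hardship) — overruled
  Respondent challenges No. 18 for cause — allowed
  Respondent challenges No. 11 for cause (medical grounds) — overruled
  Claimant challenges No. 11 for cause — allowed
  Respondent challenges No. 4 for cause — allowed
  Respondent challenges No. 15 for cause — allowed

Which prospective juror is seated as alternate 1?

Removed: #1, #2, #4, #10, #11, #12, #14, #15, #18. (#13, #21 stay — for-cause denied.)
Seating in order: seats 1–8 → #3, #5, #6, #7, #8, #9, #13, #16; alternates → #17.
So alternate 1 is #17.

17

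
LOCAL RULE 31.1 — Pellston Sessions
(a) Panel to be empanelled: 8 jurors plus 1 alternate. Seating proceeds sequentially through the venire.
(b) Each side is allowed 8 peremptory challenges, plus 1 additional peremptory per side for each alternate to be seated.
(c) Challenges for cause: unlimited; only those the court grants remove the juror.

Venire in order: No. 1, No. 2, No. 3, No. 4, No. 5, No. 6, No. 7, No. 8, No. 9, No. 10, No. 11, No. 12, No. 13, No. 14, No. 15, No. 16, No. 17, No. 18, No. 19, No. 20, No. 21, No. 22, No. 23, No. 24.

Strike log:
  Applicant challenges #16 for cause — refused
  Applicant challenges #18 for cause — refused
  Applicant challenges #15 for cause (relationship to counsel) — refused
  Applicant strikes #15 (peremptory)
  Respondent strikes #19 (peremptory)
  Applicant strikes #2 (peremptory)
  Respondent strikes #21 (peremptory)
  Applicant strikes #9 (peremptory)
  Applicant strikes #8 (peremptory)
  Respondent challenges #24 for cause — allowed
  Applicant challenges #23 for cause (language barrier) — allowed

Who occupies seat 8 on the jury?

11

Removed: #2, #8, #9, #15, #19, #21, #23, #24. (#16, #18 stay — for-cause denied.)
Filling seats in venire order through position 8: #1, #3, #4, #5, #6, #7, #10, #11.
So seat 8 is #11.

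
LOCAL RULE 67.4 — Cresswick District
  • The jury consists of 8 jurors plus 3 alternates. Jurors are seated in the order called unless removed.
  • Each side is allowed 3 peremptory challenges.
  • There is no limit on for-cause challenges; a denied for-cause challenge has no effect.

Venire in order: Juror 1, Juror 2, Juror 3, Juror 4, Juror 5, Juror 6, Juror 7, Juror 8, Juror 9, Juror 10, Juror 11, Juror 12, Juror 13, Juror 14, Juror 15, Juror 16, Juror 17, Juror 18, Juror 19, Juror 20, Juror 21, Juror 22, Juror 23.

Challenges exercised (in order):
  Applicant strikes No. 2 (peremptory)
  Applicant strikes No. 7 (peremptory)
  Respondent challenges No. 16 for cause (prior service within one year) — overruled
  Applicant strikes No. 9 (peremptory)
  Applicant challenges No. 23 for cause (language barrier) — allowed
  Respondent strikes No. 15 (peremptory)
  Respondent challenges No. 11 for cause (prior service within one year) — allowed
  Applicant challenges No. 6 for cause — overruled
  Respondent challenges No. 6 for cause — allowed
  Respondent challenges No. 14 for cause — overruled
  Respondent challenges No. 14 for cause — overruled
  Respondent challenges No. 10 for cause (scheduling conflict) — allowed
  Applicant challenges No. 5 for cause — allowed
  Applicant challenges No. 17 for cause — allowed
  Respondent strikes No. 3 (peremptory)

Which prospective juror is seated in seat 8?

18

Removed: #2, #3, #5, #6, #7, #9, #10, #11, #15, #17, #23. (#14, #16 stay — for-cause denied.)
Seating in order: seats 1–8 → #1, #4, #8, #12, #13, #14, #16, #18; alternates → #19, #20, #21.
So seat 8 is #18.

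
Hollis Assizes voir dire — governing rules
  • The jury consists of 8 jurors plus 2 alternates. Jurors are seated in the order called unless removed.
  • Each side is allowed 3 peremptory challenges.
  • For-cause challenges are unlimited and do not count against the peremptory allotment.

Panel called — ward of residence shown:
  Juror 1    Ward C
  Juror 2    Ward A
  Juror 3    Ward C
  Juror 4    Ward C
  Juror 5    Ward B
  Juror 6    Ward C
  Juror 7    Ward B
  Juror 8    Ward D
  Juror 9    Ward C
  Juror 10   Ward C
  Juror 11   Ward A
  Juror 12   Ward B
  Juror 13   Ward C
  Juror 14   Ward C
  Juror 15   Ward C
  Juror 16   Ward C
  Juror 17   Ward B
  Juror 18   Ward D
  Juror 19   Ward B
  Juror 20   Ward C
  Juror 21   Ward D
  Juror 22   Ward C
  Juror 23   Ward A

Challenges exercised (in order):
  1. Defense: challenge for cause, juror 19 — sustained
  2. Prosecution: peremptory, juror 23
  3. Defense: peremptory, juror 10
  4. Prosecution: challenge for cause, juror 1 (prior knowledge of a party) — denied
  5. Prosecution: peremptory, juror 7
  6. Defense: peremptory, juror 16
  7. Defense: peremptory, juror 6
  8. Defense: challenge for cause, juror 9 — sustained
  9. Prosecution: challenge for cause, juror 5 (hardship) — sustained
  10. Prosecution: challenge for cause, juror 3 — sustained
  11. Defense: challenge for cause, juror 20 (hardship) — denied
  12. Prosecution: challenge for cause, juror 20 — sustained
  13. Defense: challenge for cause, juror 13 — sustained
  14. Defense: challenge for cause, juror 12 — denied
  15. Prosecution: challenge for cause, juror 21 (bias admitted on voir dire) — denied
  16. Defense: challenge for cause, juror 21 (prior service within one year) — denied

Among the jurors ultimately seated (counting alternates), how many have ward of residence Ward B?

2

Removed: #3, #5, #6, #7, #9, #10, #13, #16, #19, #20, #23.
Seated (10 incl. alternates): #1, #2, #4, #8, #11, #12, #14, #15, #17, #18.
Of those, in Ward B: #12, #17 → 2.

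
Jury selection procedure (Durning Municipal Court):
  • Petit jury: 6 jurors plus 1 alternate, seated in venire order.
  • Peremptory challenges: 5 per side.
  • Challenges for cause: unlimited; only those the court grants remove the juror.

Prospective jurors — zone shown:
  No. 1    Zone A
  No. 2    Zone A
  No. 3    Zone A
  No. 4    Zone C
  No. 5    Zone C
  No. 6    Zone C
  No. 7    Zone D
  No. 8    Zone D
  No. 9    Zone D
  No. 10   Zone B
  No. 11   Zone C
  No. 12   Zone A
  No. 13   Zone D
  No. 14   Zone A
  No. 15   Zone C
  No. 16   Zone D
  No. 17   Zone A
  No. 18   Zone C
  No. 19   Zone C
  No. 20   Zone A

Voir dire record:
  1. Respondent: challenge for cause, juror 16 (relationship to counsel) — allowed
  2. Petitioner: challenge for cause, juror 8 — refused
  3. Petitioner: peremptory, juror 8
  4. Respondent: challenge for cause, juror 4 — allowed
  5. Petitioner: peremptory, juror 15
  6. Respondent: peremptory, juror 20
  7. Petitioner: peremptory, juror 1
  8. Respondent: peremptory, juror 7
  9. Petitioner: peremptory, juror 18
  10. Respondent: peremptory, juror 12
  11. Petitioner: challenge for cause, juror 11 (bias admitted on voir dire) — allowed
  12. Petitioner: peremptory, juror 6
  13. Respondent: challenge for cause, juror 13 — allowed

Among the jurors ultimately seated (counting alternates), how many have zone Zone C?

1

Removed: #1, #4, #6, #7, #8, #11, #12, #13, #15, #16, #18, #20.
Seated (7 incl. alternates): #2, #3, #5, #9, #10, #14, #17.
Of those, in Zone C: #5 → 1.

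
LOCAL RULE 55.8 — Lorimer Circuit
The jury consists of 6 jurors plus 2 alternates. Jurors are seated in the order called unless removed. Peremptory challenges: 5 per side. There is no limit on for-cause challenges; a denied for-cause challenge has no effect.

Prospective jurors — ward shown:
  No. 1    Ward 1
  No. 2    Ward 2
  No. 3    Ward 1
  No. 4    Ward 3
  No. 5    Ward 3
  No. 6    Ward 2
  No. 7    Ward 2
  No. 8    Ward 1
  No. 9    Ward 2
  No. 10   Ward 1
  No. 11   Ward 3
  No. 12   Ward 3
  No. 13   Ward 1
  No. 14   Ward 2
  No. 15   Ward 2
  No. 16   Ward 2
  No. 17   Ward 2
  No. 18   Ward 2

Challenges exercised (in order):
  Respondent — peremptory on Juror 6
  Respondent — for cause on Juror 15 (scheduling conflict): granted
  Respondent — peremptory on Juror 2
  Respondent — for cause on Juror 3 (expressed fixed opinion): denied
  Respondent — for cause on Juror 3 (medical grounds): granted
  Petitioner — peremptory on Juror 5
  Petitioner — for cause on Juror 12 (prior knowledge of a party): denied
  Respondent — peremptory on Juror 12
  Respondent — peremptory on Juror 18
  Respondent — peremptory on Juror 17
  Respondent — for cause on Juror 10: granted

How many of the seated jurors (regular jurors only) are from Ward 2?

2

Removed: #2, #3, #5, #6, #10, #12, #15, #17, #18.
Seated jurors 1–6: #1, #4, #7, #8, #9, #11 (alternates #13, #14 not counted).
Of those, in Ward 2: #7, #9 → 2.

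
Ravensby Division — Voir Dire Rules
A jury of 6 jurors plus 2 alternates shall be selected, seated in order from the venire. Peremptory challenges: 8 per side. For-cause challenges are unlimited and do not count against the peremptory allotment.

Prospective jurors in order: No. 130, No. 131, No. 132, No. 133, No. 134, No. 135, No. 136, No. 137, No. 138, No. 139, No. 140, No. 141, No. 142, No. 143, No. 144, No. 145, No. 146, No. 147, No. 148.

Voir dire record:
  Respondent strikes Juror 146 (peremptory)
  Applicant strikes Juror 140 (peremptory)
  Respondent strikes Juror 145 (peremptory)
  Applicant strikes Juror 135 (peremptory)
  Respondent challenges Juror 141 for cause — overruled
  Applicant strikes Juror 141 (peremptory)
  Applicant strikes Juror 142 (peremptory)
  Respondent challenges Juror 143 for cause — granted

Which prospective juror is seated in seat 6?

Removed: #135, #140, #141, #142, #143, #145, #146.
Filling seats in venire order through position 6: #130, #131, #132, #133, #134, #136.
So seat 6 is #136.

136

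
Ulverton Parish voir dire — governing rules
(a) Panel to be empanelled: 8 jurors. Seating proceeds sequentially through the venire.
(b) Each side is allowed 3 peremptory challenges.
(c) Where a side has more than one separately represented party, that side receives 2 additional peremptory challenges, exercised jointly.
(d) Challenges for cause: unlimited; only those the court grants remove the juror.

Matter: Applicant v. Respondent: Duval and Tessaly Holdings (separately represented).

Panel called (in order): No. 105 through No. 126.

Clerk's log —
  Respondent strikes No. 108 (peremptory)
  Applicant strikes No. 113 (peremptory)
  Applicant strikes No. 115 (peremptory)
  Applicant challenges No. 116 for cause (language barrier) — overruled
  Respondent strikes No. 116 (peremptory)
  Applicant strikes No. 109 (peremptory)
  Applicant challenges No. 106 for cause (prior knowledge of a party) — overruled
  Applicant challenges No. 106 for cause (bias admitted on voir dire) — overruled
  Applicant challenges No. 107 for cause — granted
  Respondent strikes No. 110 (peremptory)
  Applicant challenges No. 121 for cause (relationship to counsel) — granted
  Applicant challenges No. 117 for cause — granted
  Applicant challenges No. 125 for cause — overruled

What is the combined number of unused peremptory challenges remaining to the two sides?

2

Applicant allotment: 3. Respondent allotment: 3 base + 2 multi-party = 5.
Applicant peremptories used: #113, #115, #109 — 3 (for-cause on #116, #106, #106, #107, #121, #117, #125 don't count).
Respondent peremptories used: #108, #116, #110 — 3.
Remaining: (3 − 3) + (5 − 3) = 2.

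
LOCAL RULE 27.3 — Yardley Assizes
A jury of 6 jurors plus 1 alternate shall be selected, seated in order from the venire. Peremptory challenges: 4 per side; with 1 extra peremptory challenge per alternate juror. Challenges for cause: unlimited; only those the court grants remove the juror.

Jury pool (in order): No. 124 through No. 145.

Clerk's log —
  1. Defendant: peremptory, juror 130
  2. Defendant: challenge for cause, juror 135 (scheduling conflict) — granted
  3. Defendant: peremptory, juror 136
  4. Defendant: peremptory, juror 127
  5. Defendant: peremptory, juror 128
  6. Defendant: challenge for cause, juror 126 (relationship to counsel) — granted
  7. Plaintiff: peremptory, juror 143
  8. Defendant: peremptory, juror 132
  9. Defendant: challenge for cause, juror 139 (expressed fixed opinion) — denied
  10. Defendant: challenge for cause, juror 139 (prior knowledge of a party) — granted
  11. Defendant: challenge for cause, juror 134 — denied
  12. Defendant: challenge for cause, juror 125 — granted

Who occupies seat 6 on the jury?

Removed: #125, #126, #127, #128, #130, #132, #135, #136, #139, #143. (#134 stays — for-cause denied.)
Seating in order: seats 1–6 → #124, #129, #131, #133, #134, #137; alternates → #138.
So seat 6 is #137.

137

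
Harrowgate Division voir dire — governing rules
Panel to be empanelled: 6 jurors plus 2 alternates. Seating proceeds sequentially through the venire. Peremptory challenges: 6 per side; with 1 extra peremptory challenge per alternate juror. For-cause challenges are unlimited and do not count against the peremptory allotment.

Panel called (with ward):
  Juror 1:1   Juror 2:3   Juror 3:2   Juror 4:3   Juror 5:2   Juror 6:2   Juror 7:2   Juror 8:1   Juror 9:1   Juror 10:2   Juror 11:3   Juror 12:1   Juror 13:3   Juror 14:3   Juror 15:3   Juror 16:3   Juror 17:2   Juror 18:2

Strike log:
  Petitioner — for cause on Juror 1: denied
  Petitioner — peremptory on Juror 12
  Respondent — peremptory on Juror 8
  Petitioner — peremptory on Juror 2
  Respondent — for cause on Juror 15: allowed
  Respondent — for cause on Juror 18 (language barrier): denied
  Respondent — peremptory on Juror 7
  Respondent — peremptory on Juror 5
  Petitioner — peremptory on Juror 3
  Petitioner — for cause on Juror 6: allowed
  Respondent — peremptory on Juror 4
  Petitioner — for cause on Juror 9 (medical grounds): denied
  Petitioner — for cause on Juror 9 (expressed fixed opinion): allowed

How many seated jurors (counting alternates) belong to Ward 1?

Removed: #2, #3, #4, #5, #6, #7, #8, #9, #12, #15.
Seated (8 incl. alternates): #1, #10, #11, #13, #14, #16, #17, #18.
Of those, in Ward 1: #1 → 1.

1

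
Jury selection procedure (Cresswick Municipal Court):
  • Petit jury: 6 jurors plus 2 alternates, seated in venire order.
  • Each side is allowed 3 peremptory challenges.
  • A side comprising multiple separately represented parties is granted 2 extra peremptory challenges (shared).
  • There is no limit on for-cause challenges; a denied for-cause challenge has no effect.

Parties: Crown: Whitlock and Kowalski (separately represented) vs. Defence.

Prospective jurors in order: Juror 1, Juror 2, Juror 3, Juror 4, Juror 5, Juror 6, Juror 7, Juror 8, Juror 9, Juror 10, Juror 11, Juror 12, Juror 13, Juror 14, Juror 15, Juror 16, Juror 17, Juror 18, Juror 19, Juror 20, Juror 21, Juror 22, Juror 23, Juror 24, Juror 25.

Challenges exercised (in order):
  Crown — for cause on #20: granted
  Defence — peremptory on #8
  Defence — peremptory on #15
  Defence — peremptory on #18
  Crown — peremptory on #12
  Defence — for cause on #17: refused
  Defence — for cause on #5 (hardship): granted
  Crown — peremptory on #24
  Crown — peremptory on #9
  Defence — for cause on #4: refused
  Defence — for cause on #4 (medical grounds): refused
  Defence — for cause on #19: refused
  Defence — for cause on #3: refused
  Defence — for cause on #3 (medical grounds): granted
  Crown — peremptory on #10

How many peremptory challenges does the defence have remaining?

0

Defence allotment: 3.
Defence peremptories used: #8, #15, #18 — 3 (for-cause on #17, #5, #4, #4, #19, #3, #3 don't count).
Remaining: 3 − 3 = 0.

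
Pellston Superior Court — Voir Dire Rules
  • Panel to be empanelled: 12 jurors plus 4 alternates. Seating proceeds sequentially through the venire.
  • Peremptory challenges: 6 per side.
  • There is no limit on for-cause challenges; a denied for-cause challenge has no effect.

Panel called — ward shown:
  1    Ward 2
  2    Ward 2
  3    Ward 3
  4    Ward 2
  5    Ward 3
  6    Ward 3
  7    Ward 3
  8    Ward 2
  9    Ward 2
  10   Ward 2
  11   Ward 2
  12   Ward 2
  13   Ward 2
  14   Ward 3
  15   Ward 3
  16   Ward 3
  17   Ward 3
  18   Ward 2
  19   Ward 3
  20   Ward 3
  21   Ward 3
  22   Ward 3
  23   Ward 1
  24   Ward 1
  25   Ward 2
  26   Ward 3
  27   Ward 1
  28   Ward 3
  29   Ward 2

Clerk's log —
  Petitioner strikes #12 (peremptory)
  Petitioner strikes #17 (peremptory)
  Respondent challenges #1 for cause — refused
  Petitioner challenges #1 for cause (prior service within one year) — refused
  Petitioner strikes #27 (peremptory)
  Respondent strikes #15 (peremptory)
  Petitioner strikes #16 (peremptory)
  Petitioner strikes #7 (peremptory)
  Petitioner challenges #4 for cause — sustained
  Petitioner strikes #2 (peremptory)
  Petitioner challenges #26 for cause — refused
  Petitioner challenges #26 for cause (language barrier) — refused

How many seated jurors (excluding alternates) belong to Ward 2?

Removed: #2, #4, #7, #12, #15, #16, #17, #27.
Seated jurors 1–12: #1, #3, #5, #6, #8, #9, #10, #11, #13, #14, #18, #19 (alternates #20, #21, #22, #23 not counted).
Of those, in Ward 2: #1, #8, #9, #10, #11, #13, #18 → 7.

7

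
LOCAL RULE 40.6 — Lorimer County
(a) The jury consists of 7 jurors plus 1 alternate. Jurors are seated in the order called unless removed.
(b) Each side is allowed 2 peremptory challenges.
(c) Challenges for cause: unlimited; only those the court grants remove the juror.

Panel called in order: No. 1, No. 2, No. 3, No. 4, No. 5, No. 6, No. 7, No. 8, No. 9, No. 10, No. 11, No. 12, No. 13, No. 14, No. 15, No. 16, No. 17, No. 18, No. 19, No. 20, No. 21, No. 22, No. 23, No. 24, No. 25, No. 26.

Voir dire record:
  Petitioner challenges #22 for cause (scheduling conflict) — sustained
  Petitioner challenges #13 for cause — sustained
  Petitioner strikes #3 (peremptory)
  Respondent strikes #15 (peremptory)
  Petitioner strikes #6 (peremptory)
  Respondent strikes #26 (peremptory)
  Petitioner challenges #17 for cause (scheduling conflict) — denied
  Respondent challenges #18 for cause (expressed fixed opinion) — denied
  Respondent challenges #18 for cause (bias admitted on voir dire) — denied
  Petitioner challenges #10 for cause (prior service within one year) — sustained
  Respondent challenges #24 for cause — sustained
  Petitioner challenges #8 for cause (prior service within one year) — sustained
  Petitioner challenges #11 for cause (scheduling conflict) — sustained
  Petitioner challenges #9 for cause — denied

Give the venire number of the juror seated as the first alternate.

14

Removed: #3, #6, #8, #10, #11, #13, #15, #22, #24, #26. (#9, #17, #18 stay — for-cause denied.)
Seating in order: seats 1–7 → #1, #2, #4, #5, #7, #9, #12; alternates → #14.
So alternate 1 is #14.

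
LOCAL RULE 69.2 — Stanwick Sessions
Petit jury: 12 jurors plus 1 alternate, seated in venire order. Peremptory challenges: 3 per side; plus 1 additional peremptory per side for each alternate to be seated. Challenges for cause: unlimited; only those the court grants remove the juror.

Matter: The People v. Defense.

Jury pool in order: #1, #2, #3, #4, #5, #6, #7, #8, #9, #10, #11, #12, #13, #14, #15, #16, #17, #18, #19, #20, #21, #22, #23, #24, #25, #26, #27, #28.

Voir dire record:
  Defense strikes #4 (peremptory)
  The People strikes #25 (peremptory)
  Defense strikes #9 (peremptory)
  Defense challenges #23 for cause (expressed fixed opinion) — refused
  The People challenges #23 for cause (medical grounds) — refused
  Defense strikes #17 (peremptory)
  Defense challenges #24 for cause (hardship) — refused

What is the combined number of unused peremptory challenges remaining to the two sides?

4

The People allotment: 3 base + 1 × 1 alternate = 4. Defense allotment: 3 base + 1 × 1 alternate = 4.
The People peremptories used: #25 — 1 (the for-cause on #23 doesn't count).
Defense peremptories used: #4, #9, #17 — 3 (for-cause on #23, #24 don't count).
Remaining: (4 − 1) + (4 − 3) = 4.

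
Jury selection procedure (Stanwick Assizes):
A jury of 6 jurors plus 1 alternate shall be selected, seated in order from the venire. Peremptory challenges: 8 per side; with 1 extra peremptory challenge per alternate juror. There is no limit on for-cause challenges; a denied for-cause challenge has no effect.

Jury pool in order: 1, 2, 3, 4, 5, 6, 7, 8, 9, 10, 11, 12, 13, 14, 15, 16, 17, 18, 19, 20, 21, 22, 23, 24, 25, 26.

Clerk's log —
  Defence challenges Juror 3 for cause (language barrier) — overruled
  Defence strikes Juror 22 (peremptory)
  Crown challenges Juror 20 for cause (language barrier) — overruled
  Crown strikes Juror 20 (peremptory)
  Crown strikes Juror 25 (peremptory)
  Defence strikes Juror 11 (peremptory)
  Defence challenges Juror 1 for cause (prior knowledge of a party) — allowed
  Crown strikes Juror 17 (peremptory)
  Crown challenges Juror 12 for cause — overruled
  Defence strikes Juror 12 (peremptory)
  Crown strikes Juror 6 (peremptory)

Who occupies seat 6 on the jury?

Removed: #1, #6, #11, #12, #17, #20, #22, #25. (#3 stays — for-cause denied.)
Seating in order: seats 1–6 → #2, #3, #4, #5, #7, #8; alternates → #9.
So seat 6 is #8.

8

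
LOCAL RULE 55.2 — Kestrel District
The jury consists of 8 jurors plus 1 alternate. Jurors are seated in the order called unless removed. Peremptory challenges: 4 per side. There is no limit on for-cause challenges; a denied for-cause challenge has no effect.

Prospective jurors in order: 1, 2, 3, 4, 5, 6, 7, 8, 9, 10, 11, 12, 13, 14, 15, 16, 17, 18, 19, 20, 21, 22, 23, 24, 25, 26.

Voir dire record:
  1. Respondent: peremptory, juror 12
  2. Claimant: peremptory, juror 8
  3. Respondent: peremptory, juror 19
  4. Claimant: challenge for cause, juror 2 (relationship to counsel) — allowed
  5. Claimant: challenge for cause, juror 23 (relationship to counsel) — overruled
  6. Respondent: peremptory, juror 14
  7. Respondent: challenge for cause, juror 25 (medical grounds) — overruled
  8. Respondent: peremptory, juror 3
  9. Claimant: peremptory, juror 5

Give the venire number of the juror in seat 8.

Removed: #2, #3, #5, #8, #12, #14, #19. (#23, #25 stay — for-cause denied.)
Seating in order: seats 1–8 → #1, #4, #6, #7, #9, #10, #11, #13; alternates → #15.
So seat 8 is #13.

13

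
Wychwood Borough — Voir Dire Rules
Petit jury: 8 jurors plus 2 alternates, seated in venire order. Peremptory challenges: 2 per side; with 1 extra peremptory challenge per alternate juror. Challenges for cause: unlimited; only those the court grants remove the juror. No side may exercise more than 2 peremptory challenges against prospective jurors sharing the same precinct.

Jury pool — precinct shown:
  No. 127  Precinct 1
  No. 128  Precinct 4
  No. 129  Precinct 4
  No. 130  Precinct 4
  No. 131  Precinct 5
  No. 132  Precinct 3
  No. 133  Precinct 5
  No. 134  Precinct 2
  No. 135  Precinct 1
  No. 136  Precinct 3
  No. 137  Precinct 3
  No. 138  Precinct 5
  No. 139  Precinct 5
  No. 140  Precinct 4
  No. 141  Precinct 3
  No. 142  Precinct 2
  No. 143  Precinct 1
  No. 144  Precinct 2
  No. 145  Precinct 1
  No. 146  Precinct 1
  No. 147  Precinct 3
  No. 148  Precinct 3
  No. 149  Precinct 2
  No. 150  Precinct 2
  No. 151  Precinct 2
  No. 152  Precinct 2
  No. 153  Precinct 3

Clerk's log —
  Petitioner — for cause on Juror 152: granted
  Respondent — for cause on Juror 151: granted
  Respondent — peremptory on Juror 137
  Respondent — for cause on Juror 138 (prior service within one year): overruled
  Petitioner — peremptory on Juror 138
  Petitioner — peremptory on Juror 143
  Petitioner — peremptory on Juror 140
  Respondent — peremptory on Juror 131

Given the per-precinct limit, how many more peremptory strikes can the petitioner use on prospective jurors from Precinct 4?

1

Petitioner peremptories so far: #138, #143, #140 — 3 of 4 used, 1 left overall.
Against Precinct 4: #140 — 1 used; per-precinct cap 2 leaves 1.
Binding limit: min(1, 1) = 1.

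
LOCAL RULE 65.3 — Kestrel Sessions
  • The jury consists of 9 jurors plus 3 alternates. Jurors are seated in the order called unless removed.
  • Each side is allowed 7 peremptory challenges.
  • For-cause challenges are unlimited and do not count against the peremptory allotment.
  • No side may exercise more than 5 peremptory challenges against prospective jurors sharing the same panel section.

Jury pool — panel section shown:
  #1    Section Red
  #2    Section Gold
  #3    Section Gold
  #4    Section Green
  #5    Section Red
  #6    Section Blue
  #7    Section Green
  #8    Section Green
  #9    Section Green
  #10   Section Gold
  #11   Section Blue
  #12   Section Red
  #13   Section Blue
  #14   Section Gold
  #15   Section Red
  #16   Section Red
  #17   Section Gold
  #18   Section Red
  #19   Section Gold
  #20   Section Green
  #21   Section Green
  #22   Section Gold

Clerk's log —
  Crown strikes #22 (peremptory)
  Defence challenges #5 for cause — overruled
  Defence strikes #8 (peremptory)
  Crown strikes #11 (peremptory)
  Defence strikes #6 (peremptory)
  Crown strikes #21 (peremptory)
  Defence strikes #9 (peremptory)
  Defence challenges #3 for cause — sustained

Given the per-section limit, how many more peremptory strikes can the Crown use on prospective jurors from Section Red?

Crown peremptories so far: #22, #11, #21 — 3 of 7 used, 4 left overall.
Against Section Red: none yet — per-section cap 5 leaves 5.
Binding limit: min(4, 5) = 4.

4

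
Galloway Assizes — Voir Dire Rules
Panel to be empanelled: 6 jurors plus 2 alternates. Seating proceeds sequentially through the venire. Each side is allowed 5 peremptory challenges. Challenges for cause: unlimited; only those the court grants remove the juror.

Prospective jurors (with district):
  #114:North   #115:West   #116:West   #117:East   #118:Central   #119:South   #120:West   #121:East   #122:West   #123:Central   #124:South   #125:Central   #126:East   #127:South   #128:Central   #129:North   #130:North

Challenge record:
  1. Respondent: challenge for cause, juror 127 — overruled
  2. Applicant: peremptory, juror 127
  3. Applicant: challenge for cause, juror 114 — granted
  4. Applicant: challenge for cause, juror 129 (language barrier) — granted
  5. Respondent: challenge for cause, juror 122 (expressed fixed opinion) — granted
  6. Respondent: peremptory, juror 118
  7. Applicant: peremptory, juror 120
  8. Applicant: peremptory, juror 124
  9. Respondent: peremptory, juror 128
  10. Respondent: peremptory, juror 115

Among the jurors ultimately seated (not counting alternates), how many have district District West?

1

Removed: #114, #115, #118, #120, #122, #124, #127, #128, #129.
Seated jurors 1–6: #116, #117, #119, #121, #123, #125 (alternates #126, #130 not counted).
Of those, in District West: #116 → 1.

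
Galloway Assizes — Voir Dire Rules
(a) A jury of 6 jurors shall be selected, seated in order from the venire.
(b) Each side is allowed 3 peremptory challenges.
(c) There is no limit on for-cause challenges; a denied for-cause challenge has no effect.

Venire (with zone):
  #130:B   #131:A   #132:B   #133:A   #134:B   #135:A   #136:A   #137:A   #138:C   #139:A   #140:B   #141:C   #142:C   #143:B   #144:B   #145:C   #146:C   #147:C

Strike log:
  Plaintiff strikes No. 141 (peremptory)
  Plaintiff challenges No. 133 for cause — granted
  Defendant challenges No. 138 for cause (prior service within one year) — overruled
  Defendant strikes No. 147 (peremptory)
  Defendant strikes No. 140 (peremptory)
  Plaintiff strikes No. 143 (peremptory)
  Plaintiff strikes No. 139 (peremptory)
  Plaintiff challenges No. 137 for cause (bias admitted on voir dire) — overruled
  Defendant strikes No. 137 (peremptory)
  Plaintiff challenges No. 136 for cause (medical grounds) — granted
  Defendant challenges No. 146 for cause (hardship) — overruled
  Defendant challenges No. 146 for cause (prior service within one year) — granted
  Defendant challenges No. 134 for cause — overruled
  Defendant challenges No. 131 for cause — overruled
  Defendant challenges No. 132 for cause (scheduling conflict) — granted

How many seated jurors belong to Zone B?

Removed: #132, #133, #136, #137, #139, #140, #141, #143, #146, #147.
Seated jurors 1–6: #130, #131, #134, #135, #138, #142.
Of those, in Zone B: #130, #134 → 2.

2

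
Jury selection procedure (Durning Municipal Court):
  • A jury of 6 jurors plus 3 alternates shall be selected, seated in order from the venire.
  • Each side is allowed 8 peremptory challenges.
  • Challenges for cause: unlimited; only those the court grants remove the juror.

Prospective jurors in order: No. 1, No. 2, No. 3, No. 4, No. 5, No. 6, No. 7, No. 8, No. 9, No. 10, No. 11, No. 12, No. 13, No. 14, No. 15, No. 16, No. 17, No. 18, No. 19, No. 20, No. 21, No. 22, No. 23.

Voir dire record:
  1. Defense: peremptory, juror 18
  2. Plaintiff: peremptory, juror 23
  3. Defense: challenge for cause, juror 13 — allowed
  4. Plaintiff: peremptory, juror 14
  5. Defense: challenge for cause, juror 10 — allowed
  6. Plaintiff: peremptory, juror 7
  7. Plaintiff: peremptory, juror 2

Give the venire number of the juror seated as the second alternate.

11

Removed: #2, #7, #10, #13, #14, #18, #23.
Seating in order: seats 1–6 → #1, #3, #4, #5, #6, #8; alternates → #9, #11, #12.
So alternate 2 is #11.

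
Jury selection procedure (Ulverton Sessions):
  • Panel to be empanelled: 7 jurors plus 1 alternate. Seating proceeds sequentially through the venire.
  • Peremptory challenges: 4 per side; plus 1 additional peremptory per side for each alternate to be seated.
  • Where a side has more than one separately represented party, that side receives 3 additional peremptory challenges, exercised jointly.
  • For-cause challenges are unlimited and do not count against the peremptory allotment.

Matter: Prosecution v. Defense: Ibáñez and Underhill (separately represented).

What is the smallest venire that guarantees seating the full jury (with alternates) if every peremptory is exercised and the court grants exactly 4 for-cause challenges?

25

Seats to fill: 7 + 1 alternates = 8.
Peremptories — Prosecution: 4 + 1×1 = 5; Defense: 4 + 1×1 + 3 = 8; total 13.
For-cause removals: 4.
Minimum venire: 8 + 13 + 4 = 25.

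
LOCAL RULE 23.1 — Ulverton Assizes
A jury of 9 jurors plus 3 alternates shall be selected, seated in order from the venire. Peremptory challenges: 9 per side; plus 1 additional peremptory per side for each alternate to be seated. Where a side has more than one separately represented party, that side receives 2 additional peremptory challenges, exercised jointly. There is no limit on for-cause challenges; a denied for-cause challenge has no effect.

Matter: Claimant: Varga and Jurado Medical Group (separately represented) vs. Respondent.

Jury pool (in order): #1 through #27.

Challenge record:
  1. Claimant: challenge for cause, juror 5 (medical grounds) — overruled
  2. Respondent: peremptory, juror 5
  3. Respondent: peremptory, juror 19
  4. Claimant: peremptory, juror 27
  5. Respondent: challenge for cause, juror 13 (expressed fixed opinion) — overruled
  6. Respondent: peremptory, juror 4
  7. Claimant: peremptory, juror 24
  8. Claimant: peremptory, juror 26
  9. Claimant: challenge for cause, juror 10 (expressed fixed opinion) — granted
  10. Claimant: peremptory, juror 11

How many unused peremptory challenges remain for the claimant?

10

Claimant allotment: 9 base + 1 × 3 alternates + 2 multi-party = 14.
Claimant peremptories used: #27, #24, #26, #11 — 4 (for-cause on #5, #10 don't count).
Remaining: 14 − 4 = 10.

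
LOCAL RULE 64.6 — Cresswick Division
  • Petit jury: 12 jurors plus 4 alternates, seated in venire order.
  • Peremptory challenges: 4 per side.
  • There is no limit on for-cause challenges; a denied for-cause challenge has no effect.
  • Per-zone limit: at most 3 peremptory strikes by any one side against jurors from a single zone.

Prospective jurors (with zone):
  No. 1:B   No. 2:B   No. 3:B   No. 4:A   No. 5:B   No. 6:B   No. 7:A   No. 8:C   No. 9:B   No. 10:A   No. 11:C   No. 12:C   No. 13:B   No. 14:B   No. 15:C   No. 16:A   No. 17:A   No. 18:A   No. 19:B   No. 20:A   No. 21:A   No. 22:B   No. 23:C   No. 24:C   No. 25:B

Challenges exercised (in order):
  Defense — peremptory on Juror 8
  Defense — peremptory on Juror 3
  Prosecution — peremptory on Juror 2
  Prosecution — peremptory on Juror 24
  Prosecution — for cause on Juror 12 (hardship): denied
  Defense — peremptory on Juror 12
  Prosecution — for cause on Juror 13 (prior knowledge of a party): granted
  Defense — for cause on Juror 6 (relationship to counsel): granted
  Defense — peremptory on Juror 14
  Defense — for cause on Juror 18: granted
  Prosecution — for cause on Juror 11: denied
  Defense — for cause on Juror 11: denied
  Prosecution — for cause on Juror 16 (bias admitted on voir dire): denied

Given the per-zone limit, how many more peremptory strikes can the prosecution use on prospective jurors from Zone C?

Prosecution peremptories so far: #2, #24 — 2 of 4 used, 2 left overall.
Against Zone C: #24 — 1 used; per-zone cap 3 leaves 2.
Binding limit: min(2, 2) = 2.

2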